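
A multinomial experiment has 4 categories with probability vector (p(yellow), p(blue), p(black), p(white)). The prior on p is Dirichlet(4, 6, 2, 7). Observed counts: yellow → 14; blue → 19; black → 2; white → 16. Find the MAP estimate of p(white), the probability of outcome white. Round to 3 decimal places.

MAP estimate of p(white) = 0.333

The posterior is Dirichlet(αᵢ + nᵢ) = Dirichlet(18, 25, 4, 23).
For a Dirichlet(a₁,…,a_K) with all aᵢ > 1, the mode has j-th component (aⱼ − 1)/(Σaᵢ − K).
Here Σaᵢ = 70 and K = 4, so p(white) = (23 − 1)/(70 − 4) = 22/66 ≈ 0.333.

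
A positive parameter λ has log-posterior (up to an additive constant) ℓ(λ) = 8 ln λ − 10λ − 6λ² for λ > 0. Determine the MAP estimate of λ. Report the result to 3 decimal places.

λ̂_MAP = 0.500

ℓ'(λ) = 8/λ − 10 − 12λ. Setting this to zero and multiplying by λ: 12λ² + 10λ − 8 = 0.
λ = (−10 + √(10² + 4·12·8)) / (2·12) = (−10 + √484) / 24 = (−10 + 22)/24 = 1/2.
ℓ''(λ) = −8/λ² − 12 < 0, confirming a maximum.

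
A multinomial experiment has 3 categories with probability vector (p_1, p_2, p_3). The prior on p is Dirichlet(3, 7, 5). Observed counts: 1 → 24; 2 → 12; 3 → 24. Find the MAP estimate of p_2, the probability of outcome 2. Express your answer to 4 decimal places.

The posterior is Dirichlet(αᵢ + nᵢ) = Dirichlet(27, 19, 29).
For a Dirichlet(a₁,…,a_K) with all aᵢ > 1, the mode has j-th component (aⱼ − 1)/(Σaᵢ − K).
Here Σaᵢ = 75 and K = 3, so p_2 = (19 − 1)/(75 − 3) = 18/72 ≈ 0.2500.

MAP estimate: 0.2500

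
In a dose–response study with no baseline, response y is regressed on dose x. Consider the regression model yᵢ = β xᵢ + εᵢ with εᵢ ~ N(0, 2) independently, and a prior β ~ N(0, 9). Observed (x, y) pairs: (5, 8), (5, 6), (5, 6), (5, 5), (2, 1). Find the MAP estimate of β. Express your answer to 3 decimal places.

log p(β | y) = −Σ(yᵢ − βxᵢ)²/(2·2) − β²/(2·9) + const.
Setting the derivative to zero: Σxᵢ(yᵢ − βxᵢ)/2 − β/9 = 0, so β = Σxᵢyᵢ / (Σxᵢ² + σ²/τ²).
Σxᵢyᵢ = 5·8 + 5·6 + 5·6 + 5·5 + 2·1 = 127; Σxᵢ² = 104; σ²/τ² = 2/9.
β̂_MAP = 127 / (104 + 2/9) = 127/(938/9) = 1143/938 ≈ 1.219.

β̂_MAP = 1.219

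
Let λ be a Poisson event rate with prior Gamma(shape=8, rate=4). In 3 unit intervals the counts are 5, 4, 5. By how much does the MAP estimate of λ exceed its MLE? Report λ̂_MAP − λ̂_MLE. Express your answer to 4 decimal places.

Σxᵢ = 14. Posterior is Gamma(22, 7); MAP = (22−1)/7 = 21/7 ≈ 3.00000.
MLE = x̄ = 14/3 ≈ 4.66667.
Difference = 21/7 − 14/3 = -5/3 ≈ -1.6667.

MAP − MLE = -1.6667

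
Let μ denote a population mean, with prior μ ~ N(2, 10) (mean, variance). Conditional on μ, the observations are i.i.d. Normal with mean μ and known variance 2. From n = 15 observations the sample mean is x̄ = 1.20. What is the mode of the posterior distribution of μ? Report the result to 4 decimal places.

n = 15, x̄ = 1.20.
For a Normal prior and Normal likelihood with known variance, the posterior is Normal; its mode equals its mean, the precision-weighted average.
Prior precision 1/σ₀² = 1/10 = 0.1; data precision n/σ² = 15/2 = 7.5.
μ̂ = (0.1·2 + 7.5·1.2) / (0.1 + 7.5) = 9.2/7.6 = 23/19 ≈ 1.2105.

μ̂_MAP = 1.2105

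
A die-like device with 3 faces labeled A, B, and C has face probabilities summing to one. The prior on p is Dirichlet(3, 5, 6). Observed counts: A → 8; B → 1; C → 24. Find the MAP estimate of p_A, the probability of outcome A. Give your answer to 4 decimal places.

MAP estimate of p_A = 0.2273

The posterior is Dirichlet(αᵢ + nᵢ) = Dirichlet(11, 6, 30).
For a Dirichlet(a₁,…,a_K) with all aᵢ > 1, the mode has j-th component (aⱼ − 1)/(Σaᵢ − K).
Here Σaᵢ = 47 and K = 3, so p_A = (11 − 1)/(47 − 3) = 10/44 ≈ 0.2273.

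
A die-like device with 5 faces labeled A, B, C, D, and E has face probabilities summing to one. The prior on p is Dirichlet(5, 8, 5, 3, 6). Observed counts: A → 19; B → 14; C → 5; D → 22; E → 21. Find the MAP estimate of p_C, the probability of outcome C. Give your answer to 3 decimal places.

The posterior is Dirichlet(αᵢ + nᵢ) = Dirichlet(24, 22, 10, 25, 27).
For a Dirichlet(a₁,…,a_K) with all aᵢ > 1, the mode has j-th component (aⱼ − 1)/(Σaᵢ − K).
Here Σaᵢ = 108 and K = 5, so p_C = (10 − 1)/(108 − 5) = 9/103 ≈ 0.087.

MAP estimate of p_C = 0.087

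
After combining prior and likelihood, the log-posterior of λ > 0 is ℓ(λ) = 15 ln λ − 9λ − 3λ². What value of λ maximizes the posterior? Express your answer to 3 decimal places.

ℓ'(λ) = 15/λ − 9 − 6λ. Setting this to zero and multiplying by λ: 6λ² + 9λ − 15 = 0.
λ = (−9 + √(9² + 4·6·15)) / (2·6) = (−9 + √441) / 12 = (−9 + 21)/12 = 1.
ℓ''(λ) = −15/λ² − 6 < 0, confirming a maximum.

λ̂_MAP = 1.000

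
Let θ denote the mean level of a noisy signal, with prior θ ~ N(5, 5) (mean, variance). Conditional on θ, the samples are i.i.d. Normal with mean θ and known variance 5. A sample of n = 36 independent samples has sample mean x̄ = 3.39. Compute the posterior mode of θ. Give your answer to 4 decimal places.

θ̂_MAP = 3.4335

n = 36, x̄ = 3.39.
For a Normal prior and Normal likelihood with known variance, the posterior is Normal; its mode equals its mean, the precision-weighted average.
Prior precision 1/σ₀² = 1/5 = 0.2; data precision n/σ² = 36/5 = 7.2.
θ̂ = (0.2·5 + 7.2·3.39) / (0.2 + 7.2) = 25.408/7.4 = 3176/925 ≈ 3.4335.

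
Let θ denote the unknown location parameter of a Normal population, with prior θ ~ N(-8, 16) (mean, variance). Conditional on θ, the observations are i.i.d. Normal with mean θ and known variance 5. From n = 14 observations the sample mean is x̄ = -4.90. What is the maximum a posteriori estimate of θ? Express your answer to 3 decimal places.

θ̂_MAP = -4.968

n = 14, x̄ = -4.90.
For a Normal prior and Normal likelihood with known variance, the posterior is Normal; its mode equals its mean, the precision-weighted average.
Prior precision 1/σ₀² = 1/16 = 0.0625; data precision n/σ² = 14/5 = 2.8.
θ̂ = (0.0625·(-8) + 2.8·(-4.9)) / (0.0625 + 2.8) = (-14.22)/2.8625 = -5688/1145 ≈ -4.968.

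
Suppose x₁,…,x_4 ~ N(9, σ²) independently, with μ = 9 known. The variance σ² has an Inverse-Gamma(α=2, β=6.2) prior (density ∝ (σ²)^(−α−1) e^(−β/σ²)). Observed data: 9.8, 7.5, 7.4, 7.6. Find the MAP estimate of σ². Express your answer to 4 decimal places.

σ̂²_MAP = 1.9810

Sum of squared deviations about the known mean: SS = (9.8−9)² + (7.5−9)² + (7.4−9)² + (7.6−9)² = 7.41.
The Normal likelihood contributes (σ²)^(−n/2) exp(−SS/(2σ²)), so the posterior is Inverse-Gamma(α + n/2, β + SS/2) = Inverse-Gamma(4, 9.905).
The mode of Inverse-Gamma(a, b) is b/(a+1) = 9.905/5 ≈ 1.9810.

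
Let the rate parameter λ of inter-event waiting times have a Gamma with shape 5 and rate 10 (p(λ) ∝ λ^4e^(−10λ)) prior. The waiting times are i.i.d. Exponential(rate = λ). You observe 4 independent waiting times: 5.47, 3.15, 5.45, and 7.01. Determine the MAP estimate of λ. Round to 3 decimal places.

λ̂_MAP = 0.257

The Exponential(rate=λ) likelihood is ∝ λ^n e^(−λΣtᵢ). Here n = 4 and Σtᵢ = 5.47 + 3.15 + 5.45 + 7.01 = 21.08.
Posterior ∝ λ^4e^(−10λ) · λ^4e^(−21.08λ) = λ^8e^(−31.08λ), i.e. Gamma(9, 31.08).
Mode = (a−1)/b = 8/31.08 ≈ 0.257.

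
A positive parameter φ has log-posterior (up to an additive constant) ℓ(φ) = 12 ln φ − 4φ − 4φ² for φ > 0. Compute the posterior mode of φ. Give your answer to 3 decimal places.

φ̂_MAP = 1.000

ℓ'(φ) = 12/φ − 4 − 8φ. Setting this to zero and multiplying by φ: 8φ² + 4φ − 12 = 0.
φ = (−4 + √(4² + 4·8·12)) / (2·8) = (−4 + √400) / 16 = (−4 + 20)/16 = 1.
ℓ''(φ) = −12/φ² − 8 < 0, confirming a maximum.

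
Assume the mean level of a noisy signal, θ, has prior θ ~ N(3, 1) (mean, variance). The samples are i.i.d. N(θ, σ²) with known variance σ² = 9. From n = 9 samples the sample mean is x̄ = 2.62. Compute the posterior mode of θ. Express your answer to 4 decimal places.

θ̂_MAP = 2.8100

n = 9, x̄ = 2.62.
For a Normal prior and Normal likelihood with known variance, the posterior is Normal; its mode equals its mean, the precision-weighted average.
Prior precision 1/σ₀² = 1/1 = 1; data precision n/σ² = 9/9 = 1.
θ̂ = (1·3 + 1·2.62) / (1 + 1) = 5.62/2 = 2.8100.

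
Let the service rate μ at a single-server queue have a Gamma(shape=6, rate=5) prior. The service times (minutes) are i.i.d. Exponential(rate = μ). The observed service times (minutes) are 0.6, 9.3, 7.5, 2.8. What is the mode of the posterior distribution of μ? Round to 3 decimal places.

μ̂_MAP = 0.357

The Exponential(rate=μ) likelihood is ∝ μ^n e^(−μΣtᵢ). Here n = 4 and Σtᵢ = 0.6 + 9.3 + 7.5 + 2.8 = 20.2.
Posterior ∝ μ^5e^(−5μ) · μ^4e^(−20.2μ) = μ^9e^(−25.2μ), i.e. Gamma(10, 25.2).
Mode = (a−1)/b = 9/25.2 ≈ 0.357.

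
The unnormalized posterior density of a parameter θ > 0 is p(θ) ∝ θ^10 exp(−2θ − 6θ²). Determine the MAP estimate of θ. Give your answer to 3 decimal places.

ℓ'(θ) = 10/θ − 2 − 12θ. Setting this to zero and multiplying by θ: 12θ² + 2θ − 10 = 0.
θ = (−2 + √(2² + 4·12·10)) / (2·12) = (−2 + √484) / 24 = (−2 + 22)/24 = 5/6.
ℓ''(θ) = −10/θ² − 12 < 0, confirming a maximum.

θ̂_MAP = 0.833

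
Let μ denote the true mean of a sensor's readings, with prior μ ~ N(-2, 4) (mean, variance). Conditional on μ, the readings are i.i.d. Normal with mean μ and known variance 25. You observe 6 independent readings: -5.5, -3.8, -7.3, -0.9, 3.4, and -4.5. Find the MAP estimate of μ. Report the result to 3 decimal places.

n = 6; x̄ = ((-5.5) + (-3.8) + (-7.3) + (-0.9) + 3.4 + (-4.5))/6 = -18.6/6 = -3.1.
For a Normal prior and Normal likelihood with known variance, the posterior is Normal; its mode equals its mean, the precision-weighted average.
Prior precision 1/σ₀² = 1/4 = 0.25; data precision n/σ² = 6/25 = 0.24.
μ̂ = (0.25·(-2) + 0.24·(-3.1)) / (0.25 + 0.24) = (-1.244)/0.49 = -622/245 ≈ -2.539.

μ̂_MAP = -2.539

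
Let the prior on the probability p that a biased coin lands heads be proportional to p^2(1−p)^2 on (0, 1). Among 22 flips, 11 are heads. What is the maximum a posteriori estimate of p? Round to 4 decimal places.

p̂_MAP = 0.5000

The prior density ∝ p^2(1−p)^2 is the kernel of Beta(3, 3).
Data: 11 successes in 22 trials. The binomial likelihood contributes p^11(1−p)^11, so the posterior is Beta(3+11, 3+11) = Beta(14, 14).
For Beta(a, b) with a, b > 1 the mode is (a−1)/(a+b−2) = 13/26 ≈ 0.5000.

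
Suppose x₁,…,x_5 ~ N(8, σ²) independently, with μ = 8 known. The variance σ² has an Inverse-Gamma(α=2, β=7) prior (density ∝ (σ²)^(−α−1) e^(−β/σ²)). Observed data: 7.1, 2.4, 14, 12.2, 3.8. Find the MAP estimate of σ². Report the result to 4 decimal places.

σ̂²_MAP = 10.6773

Sum of squared deviations about the known mean: SS = (7.1−8)² + (2.4−8)² + (14−8)² + (12.2−8)² + (3.8−8)² = 103.45.
The Normal likelihood contributes (σ²)^(−n/2) exp(−SS/(2σ²)), so the posterior is Inverse-Gamma(α + n/2, β + SS/2) = Inverse-Gamma(4.5, 58.725).
The mode of Inverse-Gamma(a, b) is b/(a+1) = 58.725/5.5 ≈ 10.6773.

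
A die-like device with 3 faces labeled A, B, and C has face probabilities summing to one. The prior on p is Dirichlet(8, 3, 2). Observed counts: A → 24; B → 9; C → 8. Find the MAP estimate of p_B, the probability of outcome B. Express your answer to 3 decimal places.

The posterior is Dirichlet(αᵢ + nᵢ) = Dirichlet(32, 12, 10).
For a Dirichlet(a₁,…,a_K) with all aᵢ > 1, the mode has j-th component (aⱼ − 1)/(Σaᵢ − K).
Here Σaᵢ = 54 and K = 3, so p_B = (12 − 1)/(54 − 3) = 11/51 ≈ 0.216.

MAP estimate of p_B = 0.216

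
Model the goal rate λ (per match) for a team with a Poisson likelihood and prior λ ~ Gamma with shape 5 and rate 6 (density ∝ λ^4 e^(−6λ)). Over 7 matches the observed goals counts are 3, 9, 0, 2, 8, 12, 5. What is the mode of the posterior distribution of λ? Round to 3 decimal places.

Σxᵢ = 3+9+0+2+8+12+5 = 39, with n = 7.
Posterior ∝ λ^4e^(−6λ) · λ^39e^(−7λ) = λ^43e^(−13λ), i.e. Gamma(shape=44, rate=13).
The mode of a Gamma(a, b) with a ≥ 1 (shape–rate) is (a−1)/b = 43/13 ≈ 3.308.

λ̂_MAP = 3.308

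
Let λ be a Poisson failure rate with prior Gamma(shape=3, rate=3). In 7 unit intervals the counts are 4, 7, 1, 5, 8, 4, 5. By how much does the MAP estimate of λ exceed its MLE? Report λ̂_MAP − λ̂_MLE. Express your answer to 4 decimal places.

Σxᵢ = 34. Posterior is Gamma(37, 10); MAP = (37−1)/10 = 36/10 ≈ 3.60000.
MLE = x̄ = 34/7 ≈ 4.85714.
Difference = 36/10 − 34/7 = -44/35 ≈ -1.2571.

MAP − MLE = -1.2571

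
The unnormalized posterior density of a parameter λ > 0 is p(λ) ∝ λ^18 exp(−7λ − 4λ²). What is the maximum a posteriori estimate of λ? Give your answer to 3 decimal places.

λ̂_MAP = 1.125

ℓ'(λ) = 18/λ − 7 − 8λ. Setting this to zero and multiplying by λ: 8λ² + 7λ − 18 = 0.
λ = (−7 + √(7² + 4·8·18)) / (2·8) = (−7 + √625) / 16 = (−7 + 25)/16 = 9/8.
ℓ''(λ) = −18/λ² − 8 < 0, confirming a maximum.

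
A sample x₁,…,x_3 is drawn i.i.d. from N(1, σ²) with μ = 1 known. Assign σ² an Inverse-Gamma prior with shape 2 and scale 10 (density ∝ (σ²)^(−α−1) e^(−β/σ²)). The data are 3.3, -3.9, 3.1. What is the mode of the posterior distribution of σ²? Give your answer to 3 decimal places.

Sum of squared deviations about the known mean: SS = (3.3−1)² + (-3.9−1)² + (3.1−1)² = 33.71.
The Normal likelihood contributes (σ²)^(−n/2) exp(−SS/(2σ²)), so the posterior is Inverse-Gamma(α + n/2, β + SS/2) = Inverse-Gamma(3.5, 26.855).
The mode of Inverse-Gamma(a, b) is b/(a+1) = 26.855/4.5 ≈ 5.968.

σ̂²_MAP = 5.968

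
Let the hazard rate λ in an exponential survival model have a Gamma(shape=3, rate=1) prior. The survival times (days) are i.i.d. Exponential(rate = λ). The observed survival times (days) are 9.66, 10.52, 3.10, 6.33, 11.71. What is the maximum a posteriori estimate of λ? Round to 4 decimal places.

The Exponential(rate=λ) likelihood is ∝ λ^n e^(−λΣtᵢ). Here n = 5 and Σtᵢ = 9.66 + 10.52 + 3.10 + 6.33 + 11.71 = 41.32.
Posterior ∝ λ^2e^(−1λ) · λ^5e^(−41.32λ) = λ^7e^(−42.32λ), i.e. Gamma(8, 42.32).
Mode = (a−1)/b = 7/42.32 ≈ 0.1654.

λ̂_MAP = 0.1654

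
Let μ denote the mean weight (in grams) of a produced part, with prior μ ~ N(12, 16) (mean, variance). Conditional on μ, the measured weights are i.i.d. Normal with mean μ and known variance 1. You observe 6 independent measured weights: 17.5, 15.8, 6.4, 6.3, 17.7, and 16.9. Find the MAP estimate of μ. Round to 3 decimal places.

n = 6; x̄ = (17.5 + 15.8 + 6.4 + 6.3 + 17.7 + 16.9)/6 = 80.6/6 = 403/30 ≈ 13.4333.
For a Normal prior and Normal likelihood with known variance, the posterior is Normal; its mode equals its mean, the precision-weighted average.
Prior precision 1/σ₀² = 1/16 = 0.0625; data precision n/σ² = 6/1 = 6.
μ̂ = (0.0625·12 + 6·(403/30)) / (0.0625 + 6) = 81.35/6.0625 = 6508/485 ≈ 13.419.

μ̂_MAP = 13.419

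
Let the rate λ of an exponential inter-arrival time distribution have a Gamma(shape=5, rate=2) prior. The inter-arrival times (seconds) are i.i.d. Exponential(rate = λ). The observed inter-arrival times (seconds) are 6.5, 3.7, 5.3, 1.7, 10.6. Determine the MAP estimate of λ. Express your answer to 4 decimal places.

λ̂_MAP = 0.3020

The Exponential(rate=λ) likelihood is ∝ λ^n e^(−λΣtᵢ). Here n = 5 and Σtᵢ = 6.5 + 3.7 + 5.3 + 1.7 + 10.6 = 27.8.
Posterior ∝ λ^4e^(−2λ) · λ^5e^(−27.8λ) = λ^9e^(−29.8λ), i.e. Gamma(10, 29.8).
Mode = (a−1)/b = 9/29.8 ≈ 0.3020.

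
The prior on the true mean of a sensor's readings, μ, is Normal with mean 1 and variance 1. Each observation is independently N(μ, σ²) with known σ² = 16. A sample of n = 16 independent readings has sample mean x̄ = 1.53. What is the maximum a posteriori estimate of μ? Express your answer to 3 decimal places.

n = 16, x̄ = 1.53.
For a Normal prior and Normal likelihood with known variance, the posterior is Normal; its mode equals its mean, the precision-weighted average.
Prior precision 1/σ₀² = 1/1 = 1; data precision n/σ² = 16/16 = 1.
μ̂ = (1·1 + 1·1.53) / (1 + 1) = 2.53/2 = 1.265.

μ̂_MAP = 1.265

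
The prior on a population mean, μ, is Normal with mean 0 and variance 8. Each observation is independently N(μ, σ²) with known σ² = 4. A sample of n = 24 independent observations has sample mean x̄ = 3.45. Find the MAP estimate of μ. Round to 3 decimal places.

μ̂_MAP = 3.380

n = 24, x̄ = 3.45.
For a Normal prior and Normal likelihood with known variance, the posterior is Normal; its mode equals its mean, the precision-weighted average.
Prior precision 1/σ₀² = 1/8 = 0.125; data precision n/σ² = 24/4 = 6.
μ̂ = (0.125·0 + 6·3.45) / (0.125 + 6) = 20.7/6.125 = 828/245 ≈ 3.380.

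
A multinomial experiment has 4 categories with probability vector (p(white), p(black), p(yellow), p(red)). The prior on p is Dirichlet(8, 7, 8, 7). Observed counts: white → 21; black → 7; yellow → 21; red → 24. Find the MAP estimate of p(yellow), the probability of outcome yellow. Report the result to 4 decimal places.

MAP estimate of p(yellow) = 0.2828

The posterior is Dirichlet(αᵢ + nᵢ) = Dirichlet(29, 14, 29, 31).
For a Dirichlet(a₁,…,a_K) with all aᵢ > 1, the mode has j-th component (aⱼ − 1)/(Σaᵢ − K).
Here Σaᵢ = 103 and K = 4, so p(yellow) = (29 − 1)/(103 − 4) = 28/99 ≈ 0.2828.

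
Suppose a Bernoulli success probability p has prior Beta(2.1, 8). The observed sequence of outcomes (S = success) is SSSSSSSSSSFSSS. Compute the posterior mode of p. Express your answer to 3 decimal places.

Prior: Beta(2.1, 8).
Data: 13 successes in 14 trials (from the sequence). The binomial likelihood contributes p^13(1−p)^1, so the posterior is Beta(2.1+13, 8+1) = Beta(15.1, 9).
For Beta(a, b) with a, b > 1 the mode is (a−1)/(a+b−2) = 14.1/22.1 ≈ 0.638.

p̂_MAP = 0.638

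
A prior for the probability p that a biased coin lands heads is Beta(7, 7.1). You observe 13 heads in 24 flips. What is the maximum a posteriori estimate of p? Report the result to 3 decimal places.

p̂_MAP = 0.526

Prior: Beta(7, 7.1).
Data: 13 successes in 24 trials. The binomial likelihood contributes p^13(1−p)^11, so the posterior is Beta(7+13, 7.1+11) = Beta(20, 18.1).
For Beta(a, b) with a, b > 1 the mode is (a−1)/(a+b−2) = 19/36.1 ≈ 0.526.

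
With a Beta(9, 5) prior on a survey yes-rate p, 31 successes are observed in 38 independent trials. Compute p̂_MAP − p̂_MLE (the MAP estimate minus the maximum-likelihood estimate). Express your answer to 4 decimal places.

Posterior is Beta(40, 12); MAP = (40−1)/(52−2) = 39/50 ≈ 0.78000.
MLE ignores the prior: p̂_MLE = k/n = 31/38 ≈ 0.81579.
Difference = 39/50 − 31/38 = -17/475 ≈ -0.0358.

MAP − MLE = -0.0358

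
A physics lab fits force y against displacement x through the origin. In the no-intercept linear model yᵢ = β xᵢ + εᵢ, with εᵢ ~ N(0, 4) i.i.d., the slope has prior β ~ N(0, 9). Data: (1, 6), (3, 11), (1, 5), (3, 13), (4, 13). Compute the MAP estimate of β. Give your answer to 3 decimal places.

β̂_MAP = 3.704

log p(β | y) = −Σ(yᵢ − βxᵢ)²/(2·4) − β²/(2·9) + const.
Setting the derivative to zero: Σxᵢ(yᵢ − βxᵢ)/4 − β/9 = 0, so β = Σxᵢyᵢ / (Σxᵢ² + σ²/τ²).
Σxᵢyᵢ = 1·6 + 3·11 + 1·5 + 3·13 + 4·13 = 135; Σxᵢ² = 36; σ²/τ² = 4/9.
β̂_MAP = 135 / (36 + 4/9) = 135/(328/9) = 1215/328 ≈ 3.704.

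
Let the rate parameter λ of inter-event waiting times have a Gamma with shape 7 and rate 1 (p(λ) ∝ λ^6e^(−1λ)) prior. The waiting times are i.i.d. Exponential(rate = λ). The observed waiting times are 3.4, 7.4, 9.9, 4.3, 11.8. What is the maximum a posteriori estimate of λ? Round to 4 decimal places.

The Exponential(rate=λ) likelihood is ∝ λ^n e^(−λΣtᵢ). Here n = 5 and Σtᵢ = 3.4 + 7.4 + 9.9 + 4.3 + 11.8 = 36.8.
Posterior ∝ λ^6e^(−1λ) · λ^5e^(−36.8λ) = λ^11e^(−37.8λ), i.e. Gamma(12, 37.8).
Mode = (a−1)/b = 11/37.8 ≈ 0.2910.

λ̂_MAP = 0.2910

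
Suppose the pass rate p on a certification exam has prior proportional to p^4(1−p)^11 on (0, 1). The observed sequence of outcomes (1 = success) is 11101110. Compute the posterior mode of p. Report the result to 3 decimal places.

The prior density ∝ p^4(1−p)^11 is the kernel of Beta(5, 12).
Data: 6 successes in 8 trials (from the sequence). The binomial likelihood contributes p^6(1−p)^2, so the posterior is Beta(5+6, 12+2) = Beta(11, 14).
For Beta(a, b) with a, b > 1 the mode is (a−1)/(a+b−2) = 10/23 ≈ 0.435.

p̂_MAP = 0.435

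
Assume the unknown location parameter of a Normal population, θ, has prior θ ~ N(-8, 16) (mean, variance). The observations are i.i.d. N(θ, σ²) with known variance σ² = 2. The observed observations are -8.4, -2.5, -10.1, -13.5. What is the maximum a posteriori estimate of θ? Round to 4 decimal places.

θ̂_MAP = -8.6061

n = 4; x̄ = ((-8.4) + (-2.5) + (-10.1) + (-13.5))/4 = -34.5/4 = -8.625.
For a Normal prior and Normal likelihood with known variance, the posterior is Normal; its mode equals its mean, the precision-weighted average.
Prior precision 1/σ₀² = 1/16 = 0.0625; data precision n/σ² = 4/2 = 2.
θ̂ = (0.0625·(-8) + 2·(-8.625)) / (0.0625 + 2) = (-17.75)/2.0625 = -284/33 ≈ -8.6061.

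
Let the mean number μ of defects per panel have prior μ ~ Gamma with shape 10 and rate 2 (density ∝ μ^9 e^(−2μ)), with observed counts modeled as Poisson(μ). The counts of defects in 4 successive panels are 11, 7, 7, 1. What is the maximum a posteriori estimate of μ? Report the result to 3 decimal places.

Σxᵢ = 11+7+7+1 = 26, with n = 4.
Posterior ∝ μ^9e^(−2μ) · μ^26e^(−4μ) = μ^35e^(−6μ), i.e. Gamma(shape=36, rate=6).
The mode of a Gamma(a, b) with a ≥ 1 (shape–rate) is (a−1)/b = 35/6 ≈ 5.833.

μ̂_MAP = 5.833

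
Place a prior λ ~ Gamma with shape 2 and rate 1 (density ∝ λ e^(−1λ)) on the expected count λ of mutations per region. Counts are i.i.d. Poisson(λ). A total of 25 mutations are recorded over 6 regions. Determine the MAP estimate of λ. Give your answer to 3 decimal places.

Σxᵢ = 25, n = 6.
Posterior ∝ λe^(−1λ) · λ^25e^(−6λ) = λ^26e^(−7λ), i.e. Gamma(shape=27, rate=7).
The mode of a Gamma(a, b) with a ≥ 1 (shape–rate) is (a−1)/b = 26/7 ≈ 3.714.

λ̂_MAP = 3.714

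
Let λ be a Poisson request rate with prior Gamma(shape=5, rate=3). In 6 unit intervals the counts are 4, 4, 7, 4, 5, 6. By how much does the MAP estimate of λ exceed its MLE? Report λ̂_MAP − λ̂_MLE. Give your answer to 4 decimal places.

Σxᵢ = 30. Posterior is Gamma(35, 9); MAP = (35−1)/9 = 34/9 ≈ 3.77778.
MLE = x̄ = 30/6 ≈ 5.00000.
Difference = 34/9 − 30/6 = -11/9 ≈ -1.2222.

MAP − MLE = -1.2222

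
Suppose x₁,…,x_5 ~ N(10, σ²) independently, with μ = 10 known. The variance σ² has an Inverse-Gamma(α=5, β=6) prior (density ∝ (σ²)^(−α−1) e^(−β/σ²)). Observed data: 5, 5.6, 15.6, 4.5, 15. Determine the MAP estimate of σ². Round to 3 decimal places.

σ̂²_MAP = 8.410

Sum of squared deviations about the known mean: SS = (5−10)² + (5.6−10)² + (15.6−10)² + (4.5−10)² + (15−10)² = 130.97.
The Normal likelihood contributes (σ²)^(−n/2) exp(−SS/(2σ²)), so the posterior is Inverse-Gamma(α + n/2, β + SS/2) = Inverse-Gamma(7.5, 71.485).
The mode of Inverse-Gamma(a, b) is b/(a+1) = 71.485/8.5 ≈ 8.410.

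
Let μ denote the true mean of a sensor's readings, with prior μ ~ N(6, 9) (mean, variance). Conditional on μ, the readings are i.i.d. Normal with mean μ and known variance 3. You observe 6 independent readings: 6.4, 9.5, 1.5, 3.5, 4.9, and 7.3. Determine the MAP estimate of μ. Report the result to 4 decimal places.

n = 6; x̄ = (6.4 + 9.5 + 1.5 + 3.5 + 4.9 + 7.3)/6 = 33.1/6 = 331/60 ≈ 5.5167.
For a Normal prior and Normal likelihood with known variance, the posterior is Normal; its mode equals its mean, the precision-weighted average.
Prior precision 1/σ₀² = 1/9; data precision n/σ² = 6/3 = 2.
μ̂ = ((1/9)·6 + 2·(331/60)) / (1/9 + 2) = 11.7/(19/9) = 1053/190 ≈ 5.5421.

μ̂_MAP = 5.5421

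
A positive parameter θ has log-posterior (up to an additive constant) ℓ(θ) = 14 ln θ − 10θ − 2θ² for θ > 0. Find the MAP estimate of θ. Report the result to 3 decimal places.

θ̂_MAP = 1.000

ℓ'(θ) = 14/θ − 10 − 4θ. Setting this to zero and multiplying by θ: 4θ² + 10θ − 14 = 0.
θ = (−10 + √(10² + 4·4·14)) / (2·4) = (−10 + √324) / 8 = (−10 + 18)/8 = 1.
ℓ''(θ) = −14/θ² − 4 < 0, confirming a maximum.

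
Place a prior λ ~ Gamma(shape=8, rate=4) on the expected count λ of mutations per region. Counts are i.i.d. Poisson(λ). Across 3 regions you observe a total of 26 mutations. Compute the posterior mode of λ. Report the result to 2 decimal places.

Σxᵢ = 26, n = 3.
Posterior ∝ λ^7e^(−4λ) · λ^26e^(−3λ) = λ^33e^(−7λ), i.e. Gamma(shape=34, rate=7).
The mode of a Gamma(a, b) with a ≥ 1 (shape–rate) is (a−1)/b = 33/7 ≈ 4.71.

λ̂_MAP = 4.71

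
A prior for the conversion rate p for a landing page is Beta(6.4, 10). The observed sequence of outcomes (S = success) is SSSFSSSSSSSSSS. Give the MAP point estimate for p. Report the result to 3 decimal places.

Prior: Beta(6.4, 10).
Data: 13 successes in 14 trials (from the sequence). The binomial likelihood contributes p^13(1−p)^1, so the posterior is Beta(6.4+13, 10+1) = Beta(19.4, 11).
For Beta(a, b) with a, b > 1 the mode is (a−1)/(a+b−2) = 18.4/28.4 ≈ 0.648.

p̂_MAP = 0.648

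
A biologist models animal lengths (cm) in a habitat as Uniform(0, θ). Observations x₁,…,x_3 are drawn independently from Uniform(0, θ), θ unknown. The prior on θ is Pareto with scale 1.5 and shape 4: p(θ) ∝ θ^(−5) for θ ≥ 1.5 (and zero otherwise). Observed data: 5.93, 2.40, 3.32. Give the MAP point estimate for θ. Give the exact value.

θ̂_MAP = 5.93

The Uniform(0, θ) likelihood is θ^(−n) for θ ≥ max(xᵢ), zero otherwise. Here max(xᵢ) = 5.93.
Posterior ∝ θ^(−5) · θ^(−3) = θ^(−8) on θ ≥ max(1.5, 5.93) = 5.93.
This density is strictly decreasing in θ, so the posterior mode lies at the lower boundary of the support.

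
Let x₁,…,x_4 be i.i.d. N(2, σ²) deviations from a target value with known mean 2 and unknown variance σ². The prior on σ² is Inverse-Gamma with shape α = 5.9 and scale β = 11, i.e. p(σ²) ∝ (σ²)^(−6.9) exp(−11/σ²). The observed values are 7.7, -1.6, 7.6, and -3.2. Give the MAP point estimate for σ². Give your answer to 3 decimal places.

Sum of squared deviations about the known mean: SS = (7.7−2)² + (-1.6−2)² + (7.6−2)² + (-3.2−2)² = 103.85.
The Normal likelihood contributes (σ²)^(−n/2) exp(−SS/(2σ²)), so the posterior is Inverse-Gamma(α + n/2, β + SS/2) = Inverse-Gamma(7.9, 62.925).
The mode of Inverse-Gamma(a, b) is b/(a+1) = 62.925/8.9 ≈ 7.070.

σ̂²_MAP = 7.070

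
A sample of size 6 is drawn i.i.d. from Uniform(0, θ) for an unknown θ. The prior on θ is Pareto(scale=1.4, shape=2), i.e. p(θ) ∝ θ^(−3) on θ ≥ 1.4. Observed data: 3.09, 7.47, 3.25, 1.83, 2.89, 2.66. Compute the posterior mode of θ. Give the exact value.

θ̂_MAP = 7.47

The Uniform(0, θ) likelihood is θ^(−n) for θ ≥ max(xᵢ), zero otherwise. Here max(xᵢ) = 7.47.
Posterior ∝ θ^(−3) · θ^(−6) = θ^(−9) on θ ≥ max(1.4, 7.47) = 7.47.
This density is strictly decreasing in θ, so the posterior mode lies at the lower boundary of the support.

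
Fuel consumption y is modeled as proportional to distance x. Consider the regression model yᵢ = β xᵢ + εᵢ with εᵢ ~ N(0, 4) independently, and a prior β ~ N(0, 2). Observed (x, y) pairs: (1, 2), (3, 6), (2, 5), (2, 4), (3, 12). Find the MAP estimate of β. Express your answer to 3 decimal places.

β̂_MAP = 2.552

log p(β | y) = −Σ(yᵢ − βxᵢ)²/(2·4) − β²/(2·2) + const.
Setting the derivative to zero: Σxᵢ(yᵢ − βxᵢ)/4 − β/2 = 0, so β = Σxᵢyᵢ / (Σxᵢ² + σ²/τ²).
Σxᵢyᵢ = 1·2 + 3·6 + 2·5 + 2·4 + 3·12 = 74; Σxᵢ² = 27; σ²/τ² = 2.
β̂_MAP = 74 / (27 + 2) = 74/29 ≈ 2.552.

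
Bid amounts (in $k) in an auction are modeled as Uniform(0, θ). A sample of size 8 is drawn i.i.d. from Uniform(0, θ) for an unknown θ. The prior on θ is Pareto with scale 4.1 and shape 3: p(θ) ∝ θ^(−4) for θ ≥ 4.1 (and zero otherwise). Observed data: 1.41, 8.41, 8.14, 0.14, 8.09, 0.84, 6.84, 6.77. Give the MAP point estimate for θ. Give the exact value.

The Uniform(0, θ) likelihood is θ^(−n) for θ ≥ max(xᵢ), zero otherwise. Here max(xᵢ) = 8.41.
Posterior ∝ θ^(−4) · θ^(−8) = θ^(−12) on θ ≥ max(4.1, 8.41) = 8.41.
This density is strictly decreasing in θ, so the posterior mode lies at the lower boundary of the support.

θ̂_MAP = 8.41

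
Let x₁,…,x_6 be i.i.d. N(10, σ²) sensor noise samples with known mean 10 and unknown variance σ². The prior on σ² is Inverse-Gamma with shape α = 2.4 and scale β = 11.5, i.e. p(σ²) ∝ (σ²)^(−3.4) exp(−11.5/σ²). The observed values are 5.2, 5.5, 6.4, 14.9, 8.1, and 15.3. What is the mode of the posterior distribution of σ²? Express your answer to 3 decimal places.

Sum of squared deviations about the known mean: SS = (5.2−10)² + (5.5−10)² + (6.4−10)² + (14.9−10)² + (8.1−10)² + (15.3−10)² = 111.96.
The Normal likelihood contributes (σ²)^(−n/2) exp(−SS/(2σ²)), so the posterior is Inverse-Gamma(α + n/2, β + SS/2) = Inverse-Gamma(5.4, 67.48).
The mode of Inverse-Gamma(a, b) is b/(a+1) = 67.48/6.4 ≈ 10.544.

σ̂²_MAP = 10.544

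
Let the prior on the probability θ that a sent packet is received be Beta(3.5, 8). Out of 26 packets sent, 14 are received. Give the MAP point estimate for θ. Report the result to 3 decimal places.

Prior: Beta(3.5, 8).
Data: 14 successes in 26 trials. The binomial likelihood contributes θ^14(1−θ)^12, so the posterior is Beta(3.5+14, 8+12) = Beta(17.5, 20).
For Beta(a, b) with a, b > 1 the mode is (a−1)/(a+b−2) = 16.5/35.5 ≈ 0.465.

θ̂_MAP = 0.465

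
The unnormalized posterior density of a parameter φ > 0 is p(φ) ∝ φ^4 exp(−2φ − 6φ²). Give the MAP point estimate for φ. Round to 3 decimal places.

φ̂_MAP = 0.500

ℓ'(φ) = 4/φ − 2 − 12φ. Setting this to zero and multiplying by φ: 12φ² + 2φ − 4 = 0.
φ = (−2 + √(2² + 4·12·4)) / (2·12) = (−2 + √196) / 24 = (−2 + 14)/24 = 1/2.
ℓ''(φ) = −4/φ² − 12 < 0, confirming a maximum.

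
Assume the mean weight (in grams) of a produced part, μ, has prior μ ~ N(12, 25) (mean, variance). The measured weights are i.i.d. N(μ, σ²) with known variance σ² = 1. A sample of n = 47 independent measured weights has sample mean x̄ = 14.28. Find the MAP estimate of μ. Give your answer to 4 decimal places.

n = 47, x̄ = 14.28.
For a Normal prior and Normal likelihood with known variance, the posterior is Normal; its mode equals its mean, the precision-weighted average.
Prior precision 1/σ₀² = 1/25 = 0.04; data precision n/σ² = 47/1 = 47.
μ̂ = (0.04·12 + 47·14.28) / (0.04 + 47) = 671.64/47.04 = 5597/392 ≈ 14.2781.

μ̂_MAP = 14.2781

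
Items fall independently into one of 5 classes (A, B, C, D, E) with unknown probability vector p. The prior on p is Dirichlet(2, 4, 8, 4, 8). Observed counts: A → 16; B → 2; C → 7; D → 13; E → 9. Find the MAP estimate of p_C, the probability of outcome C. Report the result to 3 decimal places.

The posterior is Dirichlet(αᵢ + nᵢ) = Dirichlet(18, 6, 15, 17, 17).
For a Dirichlet(a₁,…,a_K) with all aᵢ > 1, the mode has j-th component (aⱼ − 1)/(Σaᵢ − K).
Here Σaᵢ = 73 and K = 5, so p_C = (15 − 1)/(73 − 5) = 14/68 ≈ 0.206.

MAP estimate of p_C = 0.206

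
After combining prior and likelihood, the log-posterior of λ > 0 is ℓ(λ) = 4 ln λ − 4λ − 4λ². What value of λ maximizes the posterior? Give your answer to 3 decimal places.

λ̂_MAP = 0.500

ℓ'(λ) = 4/λ − 4 − 8λ. Setting this to zero and multiplying by λ: 8λ² + 4λ − 4 = 0.
λ = (−4 + √(4² + 4·8·4)) / (2·8) = (−4 + √144) / 16 = (−4 + 12)/16 = 1/2.
ℓ''(λ) = −4/λ² − 8 < 0, confirming a maximum.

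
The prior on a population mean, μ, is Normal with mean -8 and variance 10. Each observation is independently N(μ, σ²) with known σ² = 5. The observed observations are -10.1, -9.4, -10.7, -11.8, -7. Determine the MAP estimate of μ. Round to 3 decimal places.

n = 5; x̄ = ((-10.1) + (-9.4) + (-10.7) + (-11.8) + (-7))/5 = -49/5 = -9.8.
For a Normal prior and Normal likelihood with known variance, the posterior is Normal; its mode equals its mean, the precision-weighted average.
Prior precision 1/σ₀² = 1/10 = 0.1; data precision n/σ² = 5/5 = 1.
μ̂ = (0.1·(-8) + 1·(-9.8)) / (0.1 + 1) = (-10.6)/1.1 = -106/11 ≈ -9.636.

μ̂_MAP = -9.636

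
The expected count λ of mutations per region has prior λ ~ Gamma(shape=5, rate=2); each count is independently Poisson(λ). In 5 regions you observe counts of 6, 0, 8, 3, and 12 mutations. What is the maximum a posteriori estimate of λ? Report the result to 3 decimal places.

Σxᵢ = 6+0+8+3+12 = 29, with n = 5.
Posterior ∝ λ^4e^(−2λ) · λ^29e^(−5λ) = λ^33e^(−7λ), i.e. Gamma(shape=34, rate=7).
The mode of a Gamma(a, b) with a ≥ 1 (shape–rate) is (a−1)/b = 33/7 ≈ 4.714.

λ̂_MAP = 4.714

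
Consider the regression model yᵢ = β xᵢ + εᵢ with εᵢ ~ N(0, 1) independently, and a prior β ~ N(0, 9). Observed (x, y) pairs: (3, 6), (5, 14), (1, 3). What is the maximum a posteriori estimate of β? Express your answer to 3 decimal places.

log p(β | y) = −Σ(yᵢ − βxᵢ)²/(2·1) − β²/(2·9) + const.
Setting the derivative to zero: Σxᵢ(yᵢ − βxᵢ)/1 − β/9 = 0, so β = Σxᵢyᵢ / (Σxᵢ² + σ²/τ²).
Σxᵢyᵢ = 3·6 + 5·14 + 1·3 = 91; Σxᵢ² = 35; σ²/τ² = 1/9.
β̂_MAP = 91 / (35 + 1/9) = 91/(316/9) = 819/316 ≈ 2.592.

β̂_MAP = 2.592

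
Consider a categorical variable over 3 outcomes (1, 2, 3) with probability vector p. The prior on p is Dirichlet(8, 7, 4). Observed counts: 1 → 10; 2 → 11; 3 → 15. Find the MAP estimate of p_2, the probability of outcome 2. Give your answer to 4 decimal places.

The posterior is Dirichlet(αᵢ + nᵢ) = Dirichlet(18, 18, 19).
For a Dirichlet(a₁,…,a_K) with all aᵢ > 1, the mode has j-th component (aⱼ − 1)/(Σaᵢ − K).
Here Σaᵢ = 55 and K = 3, so p_2 = (18 − 1)/(55 − 3) = 17/52 ≈ 0.3269.

MAP estimate: 0.3269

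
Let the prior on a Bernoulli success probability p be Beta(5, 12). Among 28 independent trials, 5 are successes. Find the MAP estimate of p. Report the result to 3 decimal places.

p̂_MAP = 0.209

Prior: Beta(5, 12).
Data: 5 successes in 28 trials. The binomial likelihood contributes p^5(1−p)^23, so the posterior is Beta(5+5, 12+23) = Beta(10, 35).
For Beta(a, b) with a, b > 1 the mode is (a−1)/(a+b−2) = 9/43 ≈ 0.209.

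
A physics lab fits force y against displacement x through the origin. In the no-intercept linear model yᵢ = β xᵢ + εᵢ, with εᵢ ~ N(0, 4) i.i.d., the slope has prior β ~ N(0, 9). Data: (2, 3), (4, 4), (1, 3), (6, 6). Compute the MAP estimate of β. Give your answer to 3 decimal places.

log p(β | y) = −Σ(yᵢ − βxᵢ)²/(2·4) − β²/(2·9) + const.
Setting the derivative to zero: Σxᵢ(yᵢ − βxᵢ)/4 − β/9 = 0, so β = Σxᵢyᵢ / (Σxᵢ² + σ²/τ²).
Σxᵢyᵢ = 2·3 + 4·4 + 1·3 + 6·6 = 61; Σxᵢ² = 57; σ²/τ² = 4/9.
β̂_MAP = 61 / (57 + 4/9) = 61/(517/9) = 549/517 ≈ 1.062.

β̂_MAP = 1.062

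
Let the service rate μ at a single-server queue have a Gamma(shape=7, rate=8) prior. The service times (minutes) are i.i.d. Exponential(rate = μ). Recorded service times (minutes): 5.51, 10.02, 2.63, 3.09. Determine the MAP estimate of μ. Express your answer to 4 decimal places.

The Exponential(rate=μ) likelihood is ∝ μ^n e^(−μΣtᵢ). Here n = 4 and Σtᵢ = 5.51 + 10.02 + 2.63 + 3.09 = 21.25.
Posterior ∝ μ^6e^(−8μ) · μ^4e^(−21.25μ) = μ^10e^(−29.25μ), i.e. Gamma(11, 29.25).
Mode = (a−1)/b = 10/29.25 ≈ 0.3419.

μ̂_MAP = 0.3419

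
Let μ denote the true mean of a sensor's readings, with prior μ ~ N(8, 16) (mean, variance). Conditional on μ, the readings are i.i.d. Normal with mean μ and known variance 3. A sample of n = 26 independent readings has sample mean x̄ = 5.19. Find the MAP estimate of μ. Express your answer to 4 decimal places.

μ̂_MAP = 5.2101

n = 26, x̄ = 5.19.
For a Normal prior and Normal likelihood with known variance, the posterior is Normal; its mode equals its mean, the precision-weighted average.
Prior precision 1/σ₀² = 1/16 = 0.0625; data precision n/σ² = 26/3.
μ̂ = (0.0625·8 + (26/3)·5.19) / (0.0625 + 26/3) = 45.48/(419/48) = 54576/10475 ≈ 5.2101.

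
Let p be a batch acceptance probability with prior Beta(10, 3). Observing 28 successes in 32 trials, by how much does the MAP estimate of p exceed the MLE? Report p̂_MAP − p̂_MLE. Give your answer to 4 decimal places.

MAP − MLE = -0.0145

Posterior is Beta(38, 7); MAP = (38−1)/(45−2) = 37/43 ≈ 0.86047.
MLE ignores the prior: p̂_MLE = k/n = 28/32 ≈ 0.87500.
Difference = 37/43 − 28/32 = -5/344 ≈ -0.0145.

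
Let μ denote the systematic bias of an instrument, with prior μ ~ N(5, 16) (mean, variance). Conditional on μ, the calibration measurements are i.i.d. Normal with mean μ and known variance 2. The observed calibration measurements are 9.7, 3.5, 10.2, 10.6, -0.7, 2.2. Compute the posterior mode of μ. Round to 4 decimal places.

μ̂_MAP = 5.8980

n = 6; x̄ = (9.7 + 3.5 + 10.2 + 10.6 + (-0.7) + 2.2)/6 = 35.5/6 = 71/12 ≈ 5.9167.
For a Normal prior and Normal likelihood with known variance, the posterior is Normal; its mode equals its mean, the precision-weighted average.
Prior precision 1/σ₀² = 1/16 = 0.0625; data precision n/σ² = 6/2 = 3.
μ̂ = (0.0625·5 + 3·(71/12)) / (0.0625 + 3) = 18.0625/3.0625 = 289/49 ≈ 5.8980.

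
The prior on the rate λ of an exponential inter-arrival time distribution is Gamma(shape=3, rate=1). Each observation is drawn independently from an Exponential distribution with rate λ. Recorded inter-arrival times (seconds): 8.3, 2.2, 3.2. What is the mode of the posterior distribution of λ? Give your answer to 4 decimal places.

λ̂_MAP = 0.3401

The Exponential(rate=λ) likelihood is ∝ λ^n e^(−λΣtᵢ). Here n = 3 and Σtᵢ = 8.3 + 2.2 + 3.2 = 13.7.
Posterior ∝ λ^2e^(−1λ) · λ^3e^(−13.7λ) = λ^5e^(−14.7λ), i.e. Gamma(6, 14.7).
Mode = (a−1)/b = 5/14.7 ≈ 0.3401.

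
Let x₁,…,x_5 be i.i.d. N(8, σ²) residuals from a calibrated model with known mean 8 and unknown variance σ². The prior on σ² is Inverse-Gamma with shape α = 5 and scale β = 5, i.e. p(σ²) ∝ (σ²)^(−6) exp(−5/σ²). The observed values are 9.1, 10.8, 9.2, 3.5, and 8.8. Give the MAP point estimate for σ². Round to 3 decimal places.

σ̂²_MAP = 2.434

Sum of squared deviations about the known mean: SS = (9.1−8)² + (10.8−8)² + (9.2−8)² + (3.5−8)² + (8.8−8)² = 31.38.
The Normal likelihood contributes (σ²)^(−n/2) exp(−SS/(2σ²)), so the posterior is Inverse-Gamma(α + n/2, β + SS/2) = Inverse-Gamma(7.5, 20.69).
The mode of Inverse-Gamma(a, b) is b/(a+1) = 20.69/8.5 ≈ 2.434.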